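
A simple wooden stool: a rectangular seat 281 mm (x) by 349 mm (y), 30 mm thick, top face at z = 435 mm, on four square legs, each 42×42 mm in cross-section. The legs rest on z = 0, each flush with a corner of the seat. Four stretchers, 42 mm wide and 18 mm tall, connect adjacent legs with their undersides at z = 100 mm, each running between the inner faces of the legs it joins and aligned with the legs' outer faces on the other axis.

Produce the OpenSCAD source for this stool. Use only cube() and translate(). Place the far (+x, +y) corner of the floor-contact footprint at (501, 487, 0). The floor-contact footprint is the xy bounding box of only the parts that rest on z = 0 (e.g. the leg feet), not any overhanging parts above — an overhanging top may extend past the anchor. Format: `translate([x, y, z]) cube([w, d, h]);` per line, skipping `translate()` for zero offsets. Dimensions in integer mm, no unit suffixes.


translate([220, 138, 405]) cube([281, 349, 30]);
translate([220, 138, 0]) cube([42, 42, 405]);
translate([459, 138, 0]) cube([42, 42, 405]);
translate([220, 445, 0]) cube([42, 42, 405]);
translate([459, 445, 0]) cube([42, 42, 405]);
translate([262, 138, 100]) cube([197, 42, 18]);
translate([262, 445, 100]) cube([197, 42, 18]);
translate([220, 180, 100]) cube([42, 265, 18]);
translate([459, 180, 100]) cube([42, 265, 18]);


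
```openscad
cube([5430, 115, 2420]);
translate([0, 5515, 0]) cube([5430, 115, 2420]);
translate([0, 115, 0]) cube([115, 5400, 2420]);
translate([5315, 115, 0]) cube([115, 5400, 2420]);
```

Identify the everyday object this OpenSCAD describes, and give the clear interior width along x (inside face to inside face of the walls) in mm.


A house (or room) frame. The interior width is 5200 mm.

Four 2420 mm walls enclosing a rectangle with no floor or roof — a room or house frame. Outside width is 5430 mm and wall thickness is 115 mm, so the interior width is 5430 − 2 × 115 = 5200 mm.


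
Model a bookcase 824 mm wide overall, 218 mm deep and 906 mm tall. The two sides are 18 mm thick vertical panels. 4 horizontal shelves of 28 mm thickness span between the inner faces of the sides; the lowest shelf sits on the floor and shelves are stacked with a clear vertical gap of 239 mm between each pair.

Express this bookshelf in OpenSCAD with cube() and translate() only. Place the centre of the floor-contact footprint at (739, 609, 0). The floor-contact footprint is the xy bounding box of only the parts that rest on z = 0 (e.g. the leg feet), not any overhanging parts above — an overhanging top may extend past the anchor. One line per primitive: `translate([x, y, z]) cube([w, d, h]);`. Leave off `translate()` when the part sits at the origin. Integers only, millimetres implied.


translate([327, 500, 0]) cube([18, 218, 906]);
translate([1133, 500, 0]) cube([18, 218, 906]);
translate([345, 500, 0]) cube([788, 218, 28]);
translate([345, 500, 267]) cube([788, 218, 28]);
translate([345, 500, 534]) cube([788, 218, 28]);
translate([345, 500, 801]) cube([788, 218, 28]);


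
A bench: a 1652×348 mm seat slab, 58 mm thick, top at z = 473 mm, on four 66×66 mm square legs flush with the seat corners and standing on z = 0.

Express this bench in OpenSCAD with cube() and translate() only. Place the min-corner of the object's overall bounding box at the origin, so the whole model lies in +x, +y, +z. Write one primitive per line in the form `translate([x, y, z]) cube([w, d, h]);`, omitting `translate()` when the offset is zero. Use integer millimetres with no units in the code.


// leg_h = 473 − 58 = 415
translate([0, 0, 415]) cube([1652, 348, 58]);
cube([66, 66, 415]);
translate([0, 282, 0]) cube([66, 66, 415]);
translate([1586, 0, 0]) cube([66, 66, 415]);
translate([1586, 282, 0]) cube([66, 66, 415]);


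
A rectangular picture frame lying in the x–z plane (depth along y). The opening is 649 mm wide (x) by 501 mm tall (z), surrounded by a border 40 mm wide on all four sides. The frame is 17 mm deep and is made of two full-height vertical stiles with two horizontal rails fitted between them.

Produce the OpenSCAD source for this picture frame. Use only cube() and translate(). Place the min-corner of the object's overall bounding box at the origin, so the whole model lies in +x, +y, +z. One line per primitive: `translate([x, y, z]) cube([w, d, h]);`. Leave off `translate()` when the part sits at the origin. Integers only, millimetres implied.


cube([40, 17, 581]);
translate([689, 0, 0]) cube([40, 17, 581]);
translate([40, 0, 0]) cube([649, 17, 40]);
translate([40, 0, 541]) cube([649, 17, 40]);


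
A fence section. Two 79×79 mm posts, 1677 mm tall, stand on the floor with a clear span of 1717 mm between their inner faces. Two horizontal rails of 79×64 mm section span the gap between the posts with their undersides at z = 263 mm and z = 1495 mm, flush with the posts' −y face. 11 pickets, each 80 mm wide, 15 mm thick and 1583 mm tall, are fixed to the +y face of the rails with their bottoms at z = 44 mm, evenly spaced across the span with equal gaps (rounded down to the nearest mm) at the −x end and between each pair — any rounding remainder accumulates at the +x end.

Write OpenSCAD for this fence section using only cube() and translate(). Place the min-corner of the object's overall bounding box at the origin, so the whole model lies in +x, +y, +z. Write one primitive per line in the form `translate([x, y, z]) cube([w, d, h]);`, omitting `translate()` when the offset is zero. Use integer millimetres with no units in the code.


cube([79, 79, 1677]);
translate([1796, 0, 0]) cube([79, 79, 1677]);
translate([79, 0, 263]) cube([1717, 79, 64]);
translate([79, 0, 1495]) cube([1717, 79, 64]);
translate([148, 79, 44]) cube([80, 15, 1583]);
translate([297, 79, 44]) cube([80, 15, 1583]);
translate([446, 79, 44]) cube([80, 15, 1583]);
translate([595, 79, 44]) cube([80, 15, 1583]);
translate([744, 79, 44]) cube([80, 15, 1583]);
translate([893, 79, 44]) cube([80, 15, 1583]);
translate([1042, 79, 44]) cube([80, 15, 1583]);
translate([1191, 79, 44]) cube([80, 15, 1583]);
translate([1340, 79, 44]) cube([80, 15, 1583]);
translate([1489, 79, 44]) cube([80, 15, 1583]);
translate([1638, 79, 44]) cube([80, 15, 1583]);


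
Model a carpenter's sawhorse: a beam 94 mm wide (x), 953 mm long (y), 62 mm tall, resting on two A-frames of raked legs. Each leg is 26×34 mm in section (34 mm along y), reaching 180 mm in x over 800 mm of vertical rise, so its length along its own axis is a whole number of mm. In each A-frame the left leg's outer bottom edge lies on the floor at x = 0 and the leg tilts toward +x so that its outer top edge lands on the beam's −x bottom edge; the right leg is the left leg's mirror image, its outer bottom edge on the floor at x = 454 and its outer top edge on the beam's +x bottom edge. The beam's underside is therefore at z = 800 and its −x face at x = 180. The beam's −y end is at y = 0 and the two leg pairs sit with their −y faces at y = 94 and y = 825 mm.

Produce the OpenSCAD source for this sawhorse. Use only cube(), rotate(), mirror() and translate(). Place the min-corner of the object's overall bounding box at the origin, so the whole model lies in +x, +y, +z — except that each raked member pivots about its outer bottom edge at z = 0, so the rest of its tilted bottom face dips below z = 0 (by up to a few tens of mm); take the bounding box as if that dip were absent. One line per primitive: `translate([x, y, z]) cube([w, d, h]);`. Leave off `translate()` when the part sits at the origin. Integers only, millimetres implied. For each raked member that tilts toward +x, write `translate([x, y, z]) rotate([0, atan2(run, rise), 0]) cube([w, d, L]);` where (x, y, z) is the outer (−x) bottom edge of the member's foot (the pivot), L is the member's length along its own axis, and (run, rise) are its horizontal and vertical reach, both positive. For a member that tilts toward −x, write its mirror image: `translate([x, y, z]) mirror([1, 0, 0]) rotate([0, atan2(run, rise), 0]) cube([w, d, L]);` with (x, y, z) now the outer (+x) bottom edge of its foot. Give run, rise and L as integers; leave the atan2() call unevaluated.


translate([180, 0, 800]) cube([94, 953, 62]);
translate([0, 94, 0]) rotate([0, atan2(180, 800), 0]) cube([26, 34, 820]);
translate([454, 94, 0]) mirror([1, 0, 0]) rotate([0, atan2(180, 800), 0]) cube([26, 34, 820]);
translate([0, 825, 0]) rotate([0, atan2(180, 800), 0]) cube([26, 34, 820]);
translate([454, 825, 0]) mirror([1, 0, 0]) rotate([0, atan2(180, 800), 0]) cube([26, 34, 820]);


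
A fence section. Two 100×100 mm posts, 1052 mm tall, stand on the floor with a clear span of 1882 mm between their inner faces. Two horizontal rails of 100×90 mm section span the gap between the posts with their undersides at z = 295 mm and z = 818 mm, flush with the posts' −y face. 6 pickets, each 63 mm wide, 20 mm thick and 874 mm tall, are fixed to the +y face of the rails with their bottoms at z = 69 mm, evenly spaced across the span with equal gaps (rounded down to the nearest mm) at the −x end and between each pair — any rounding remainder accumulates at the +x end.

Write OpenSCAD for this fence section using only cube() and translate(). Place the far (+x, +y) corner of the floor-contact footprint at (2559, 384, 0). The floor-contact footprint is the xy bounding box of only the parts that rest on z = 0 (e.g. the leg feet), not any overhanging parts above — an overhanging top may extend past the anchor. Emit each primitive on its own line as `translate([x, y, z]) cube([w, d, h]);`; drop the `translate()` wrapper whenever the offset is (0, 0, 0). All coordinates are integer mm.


translate([477, 284, 0]) cube([100, 100, 1052]);
translate([2459, 284, 0]) cube([100, 100, 1052]);
translate([577, 284, 295]) cube([1882, 100, 90]);
translate([577, 284, 818]) cube([1882, 100, 90]);
translate([791, 384, 69]) cube([63, 20, 874]);
translate([1068, 384, 69]) cube([63, 20, 874]);
translate([1345, 384, 69]) cube([63, 20, 874]);
translate([1622, 384, 69]) cube([63, 20, 874]);
translate([1899, 384, 69]) cube([63, 20, 874]);
translate([2176, 384, 69]) cube([63, 20, 874]);


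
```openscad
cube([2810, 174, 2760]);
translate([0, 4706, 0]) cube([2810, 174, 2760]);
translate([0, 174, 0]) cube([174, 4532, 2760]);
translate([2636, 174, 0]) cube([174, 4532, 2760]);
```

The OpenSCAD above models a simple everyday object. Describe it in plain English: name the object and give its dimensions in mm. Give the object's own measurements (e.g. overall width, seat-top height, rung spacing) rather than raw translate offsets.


The wall frame of a small rectangular building: four walls, each 2760 mm tall and 174 mm thick, enclosing a footprint 2810 mm (x) by 4880 mm (y) outside-to-outside, with no floor or roof. The front and back walls (the −y and +y sides) span the full width; the two side walls fit between them.


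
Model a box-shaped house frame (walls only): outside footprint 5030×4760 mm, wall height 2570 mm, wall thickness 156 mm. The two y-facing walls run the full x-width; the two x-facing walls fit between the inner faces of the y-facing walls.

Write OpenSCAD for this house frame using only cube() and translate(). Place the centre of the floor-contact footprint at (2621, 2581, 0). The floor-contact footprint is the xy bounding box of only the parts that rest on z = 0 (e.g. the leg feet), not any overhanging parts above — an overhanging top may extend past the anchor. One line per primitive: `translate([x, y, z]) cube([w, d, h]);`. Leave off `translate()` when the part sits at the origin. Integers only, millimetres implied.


translate([106, 201, 0]) cube([5030, 156, 2570]);
translate([106, 4805, 0]) cube([5030, 156, 2570]);
translate([106, 357, 0]) cube([156, 4448, 2570]);
translate([4980, 357, 0]) cube([156, 4448, 2570]);


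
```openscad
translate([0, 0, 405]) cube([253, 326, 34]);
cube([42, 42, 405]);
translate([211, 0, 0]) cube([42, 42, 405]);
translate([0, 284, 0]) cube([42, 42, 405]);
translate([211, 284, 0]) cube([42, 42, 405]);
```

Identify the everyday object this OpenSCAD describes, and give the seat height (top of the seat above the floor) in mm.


A stool. The seat height is 439 mm.

A 253×326×34 slab at z = 405 on four corner posts — a stool. The seat top is 405 + 34 = 439 mm.


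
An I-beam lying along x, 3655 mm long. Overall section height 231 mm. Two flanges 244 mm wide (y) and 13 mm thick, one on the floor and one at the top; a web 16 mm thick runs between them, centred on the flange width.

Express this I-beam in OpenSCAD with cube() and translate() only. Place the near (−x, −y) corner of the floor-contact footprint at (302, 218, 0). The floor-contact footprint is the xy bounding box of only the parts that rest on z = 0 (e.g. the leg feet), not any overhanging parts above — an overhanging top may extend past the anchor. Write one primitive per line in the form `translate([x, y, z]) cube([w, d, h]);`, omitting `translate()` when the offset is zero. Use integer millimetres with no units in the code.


translate([302, 218, 0]) cube([3655, 244, 13]);
translate([302, 332, 13]) cube([3655, 16, 205]);
translate([302, 218, 218]) cube([3655, 244, 13]);


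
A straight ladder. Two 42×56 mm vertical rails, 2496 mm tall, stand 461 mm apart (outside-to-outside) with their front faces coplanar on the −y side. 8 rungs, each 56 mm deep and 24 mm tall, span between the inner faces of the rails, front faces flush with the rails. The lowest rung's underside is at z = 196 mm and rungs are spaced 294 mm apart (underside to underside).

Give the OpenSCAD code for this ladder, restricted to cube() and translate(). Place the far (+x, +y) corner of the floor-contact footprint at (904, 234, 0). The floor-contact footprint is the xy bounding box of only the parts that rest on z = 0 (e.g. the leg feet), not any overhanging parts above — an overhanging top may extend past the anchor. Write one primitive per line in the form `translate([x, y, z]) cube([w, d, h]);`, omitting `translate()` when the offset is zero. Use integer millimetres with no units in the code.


// rung span = 461 - 2*42 = 377
// rung[k] z = 196 + k*294
translate([443, 178, 0]) cube([42, 56, 2496]);
translate([862, 178, 0]) cube([42, 56, 2496]);
translate([485, 178, 196]) cube([377, 56, 24]);
translate([485, 178, 490]) cube([377, 56, 24]);
translate([485, 178, 784]) cube([377, 56, 24]);
translate([485, 178, 1078]) cube([377, 56, 24]);
translate([485, 178, 1372]) cube([377, 56, 24]);
translate([485, 178, 1666]) cube([377, 56, 24]);
translate([485, 178, 1960]) cube([377, 56, 24]);
translate([485, 178, 2254]) cube([377, 56, 24]);


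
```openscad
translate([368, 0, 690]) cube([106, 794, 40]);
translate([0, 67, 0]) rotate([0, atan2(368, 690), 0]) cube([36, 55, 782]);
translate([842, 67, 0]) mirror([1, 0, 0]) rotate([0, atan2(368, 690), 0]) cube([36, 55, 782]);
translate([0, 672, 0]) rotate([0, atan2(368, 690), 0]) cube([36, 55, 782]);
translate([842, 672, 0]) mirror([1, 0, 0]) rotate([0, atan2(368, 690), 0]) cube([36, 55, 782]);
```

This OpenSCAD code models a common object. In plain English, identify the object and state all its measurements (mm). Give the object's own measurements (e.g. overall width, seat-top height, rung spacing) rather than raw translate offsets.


A sawhorse. A 106×794×40 mm beam (x, y, z) sits on two A-frame leg pairs. Each pair is two raked legs of 36×55 mm section (55 mm along y) splaying symmetrically in x. Each leg rises 690 mm vertically over 368 mm of horizontal reach and is 782 mm long along its own axis. Every leg's outer bottom edge rests on the floor and its outer top edge meets a bottom edge of the beam — the left legs (tilting toward +x) meet the beam's −x bottom edge, the right legs (their mirror images, tilting toward −x) meet its +x bottom edge — so the leg tops tuck under the beam, the beam's underside is 690 mm above the floor, and the feet are 842 mm apart outside-to-outside with the beam centred between them. The two leg pairs are set in 67 mm from either end of the beam.


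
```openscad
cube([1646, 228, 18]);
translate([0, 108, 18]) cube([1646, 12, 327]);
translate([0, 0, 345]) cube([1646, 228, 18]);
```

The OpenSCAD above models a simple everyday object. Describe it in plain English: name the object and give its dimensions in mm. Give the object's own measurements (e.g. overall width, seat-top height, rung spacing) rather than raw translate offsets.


An I-beam lying along x, 1646 mm long. Overall section height 363 mm. Two flanges 228 mm wide (y) and 18 mm thick, one on the floor and one at the top; a web 12 mm thick runs between them, centred on the flange width.


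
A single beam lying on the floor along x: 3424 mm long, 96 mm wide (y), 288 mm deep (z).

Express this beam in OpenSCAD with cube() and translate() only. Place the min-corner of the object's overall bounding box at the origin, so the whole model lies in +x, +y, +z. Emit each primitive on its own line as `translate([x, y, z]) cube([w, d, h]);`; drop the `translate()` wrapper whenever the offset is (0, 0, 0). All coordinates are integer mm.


cube([3424, 96, 288]);


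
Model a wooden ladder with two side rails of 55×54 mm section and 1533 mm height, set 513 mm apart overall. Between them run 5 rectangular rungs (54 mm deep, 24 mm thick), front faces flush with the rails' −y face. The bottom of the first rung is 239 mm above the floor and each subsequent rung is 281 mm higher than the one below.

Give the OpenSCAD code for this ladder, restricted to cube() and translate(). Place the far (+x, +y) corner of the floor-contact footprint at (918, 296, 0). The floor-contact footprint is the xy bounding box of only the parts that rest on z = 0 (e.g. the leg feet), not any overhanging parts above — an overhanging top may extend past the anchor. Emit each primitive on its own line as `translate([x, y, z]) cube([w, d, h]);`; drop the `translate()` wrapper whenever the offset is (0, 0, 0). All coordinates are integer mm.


translate([405, 242, 0]) cube([55, 54, 1533]);
translate([863, 242, 0]) cube([55, 54, 1533]);
translate([460, 242, 239]) cube([403, 54, 24]);
translate([460, 242, 520]) cube([403, 54, 24]);
translate([460, 242, 801]) cube([403, 54, 24]);
translate([460, 242, 1082]) cube([403, 54, 24]);
translate([460, 242, 1363]) cube([403, 54, 24]);


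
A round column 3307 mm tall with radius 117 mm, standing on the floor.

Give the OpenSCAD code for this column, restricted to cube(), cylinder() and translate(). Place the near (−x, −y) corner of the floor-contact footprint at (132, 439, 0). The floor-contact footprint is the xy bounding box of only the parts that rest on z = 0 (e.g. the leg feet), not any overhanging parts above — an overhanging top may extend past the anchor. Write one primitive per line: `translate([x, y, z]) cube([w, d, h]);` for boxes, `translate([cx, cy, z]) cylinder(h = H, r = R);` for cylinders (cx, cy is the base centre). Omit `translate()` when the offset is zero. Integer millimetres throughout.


translate([249, 556, 0]) cylinder(h = 3307, r = 117);


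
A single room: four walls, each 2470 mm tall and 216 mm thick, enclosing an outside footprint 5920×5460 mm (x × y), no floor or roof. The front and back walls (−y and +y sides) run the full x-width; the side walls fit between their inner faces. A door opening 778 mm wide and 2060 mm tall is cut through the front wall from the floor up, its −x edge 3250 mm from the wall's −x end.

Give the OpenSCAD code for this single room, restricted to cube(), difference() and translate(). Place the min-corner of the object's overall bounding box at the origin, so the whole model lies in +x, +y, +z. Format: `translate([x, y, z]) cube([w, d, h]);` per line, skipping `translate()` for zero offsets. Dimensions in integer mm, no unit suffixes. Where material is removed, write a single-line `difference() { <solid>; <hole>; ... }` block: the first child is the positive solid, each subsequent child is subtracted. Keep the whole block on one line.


difference() { cube([5920, 216, 2470]); translate([3250, 0, 0]) cube([778, 216, 2060]); }
translate([0, 5244, 0]) cube([5920, 216, 2470]);
translate([0, 216, 0]) cube([216, 5028, 2470]);
translate([5704, 216, 0]) cube([216, 5028, 2470]);


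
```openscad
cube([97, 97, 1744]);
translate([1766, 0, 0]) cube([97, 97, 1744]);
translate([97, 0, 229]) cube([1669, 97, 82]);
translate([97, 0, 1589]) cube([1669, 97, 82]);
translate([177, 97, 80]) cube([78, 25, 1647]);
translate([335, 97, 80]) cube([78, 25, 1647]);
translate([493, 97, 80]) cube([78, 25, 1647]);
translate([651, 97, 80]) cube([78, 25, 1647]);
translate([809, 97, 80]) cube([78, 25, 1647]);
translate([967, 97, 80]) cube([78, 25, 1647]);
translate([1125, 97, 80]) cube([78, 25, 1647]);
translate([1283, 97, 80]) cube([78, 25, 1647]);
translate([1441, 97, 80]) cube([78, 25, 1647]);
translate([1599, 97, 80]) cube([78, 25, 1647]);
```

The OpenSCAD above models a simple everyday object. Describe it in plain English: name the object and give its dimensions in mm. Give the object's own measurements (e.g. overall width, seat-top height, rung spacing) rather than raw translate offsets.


A fence section. Two 97×97 mm posts, 1744 mm tall, stand on the floor with a clear span of 1669 mm between their inner faces. Two horizontal rails of 97×82 mm section span the gap between the posts with their undersides at z = 229 mm and z = 1589 mm, flush with the posts' −y face. 10 pickets, each 78 mm wide, 25 mm thick and 1647 mm tall, are fixed to the +y face of the rails with their bottoms at z = 80 mm, spaced across the span with a 80 mm gap after the −x post and between neighbouring pickets, with 89 mm left before the +x post.


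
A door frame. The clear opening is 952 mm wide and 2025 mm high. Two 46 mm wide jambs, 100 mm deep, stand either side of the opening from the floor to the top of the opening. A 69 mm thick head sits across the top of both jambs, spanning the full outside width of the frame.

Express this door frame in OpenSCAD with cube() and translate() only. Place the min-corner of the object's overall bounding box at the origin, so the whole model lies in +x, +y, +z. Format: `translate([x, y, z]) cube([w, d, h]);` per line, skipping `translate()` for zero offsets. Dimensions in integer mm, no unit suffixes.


cube([46, 100, 2025]);
translate([998, 0, 0]) cube([46, 100, 2025]);
translate([0, 0, 2025]) cube([1044, 100, 69]);


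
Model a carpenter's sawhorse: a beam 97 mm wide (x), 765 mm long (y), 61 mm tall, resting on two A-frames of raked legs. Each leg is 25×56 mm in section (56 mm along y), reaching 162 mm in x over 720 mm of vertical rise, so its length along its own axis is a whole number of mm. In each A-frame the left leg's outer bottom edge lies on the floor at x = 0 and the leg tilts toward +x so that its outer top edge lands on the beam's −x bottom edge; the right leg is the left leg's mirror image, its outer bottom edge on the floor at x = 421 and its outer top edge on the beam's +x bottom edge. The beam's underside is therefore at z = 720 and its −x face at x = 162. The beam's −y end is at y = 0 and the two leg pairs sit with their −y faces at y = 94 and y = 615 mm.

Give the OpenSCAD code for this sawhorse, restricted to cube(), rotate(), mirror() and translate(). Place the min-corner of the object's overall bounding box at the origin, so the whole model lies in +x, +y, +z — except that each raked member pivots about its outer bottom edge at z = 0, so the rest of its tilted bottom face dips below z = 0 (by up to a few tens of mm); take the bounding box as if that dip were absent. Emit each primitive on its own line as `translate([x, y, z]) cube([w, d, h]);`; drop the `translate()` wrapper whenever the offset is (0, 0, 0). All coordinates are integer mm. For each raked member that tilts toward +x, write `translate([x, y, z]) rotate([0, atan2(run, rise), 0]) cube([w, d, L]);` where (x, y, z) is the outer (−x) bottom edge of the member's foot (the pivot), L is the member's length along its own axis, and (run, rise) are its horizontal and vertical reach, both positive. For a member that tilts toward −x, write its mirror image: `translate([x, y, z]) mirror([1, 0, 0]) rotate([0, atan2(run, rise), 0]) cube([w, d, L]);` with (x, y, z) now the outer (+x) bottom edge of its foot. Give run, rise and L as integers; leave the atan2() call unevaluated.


translate([162, 0, 720]) cube([97, 765, 61]);
translate([0, 94, 0]) rotate([0, atan2(162, 720), 0]) cube([25, 56, 738]);
translate([421, 94, 0]) mirror([1, 0, 0]) rotate([0, atan2(162, 720), 0]) cube([25, 56, 738]);
translate([0, 615, 0]) rotate([0, atan2(162, 720), 0]) cube([25, 56, 738]);
translate([421, 615, 0]) mirror([1, 0, 0]) rotate([0, atan2(162, 720), 0]) cube([25, 56, 738]);


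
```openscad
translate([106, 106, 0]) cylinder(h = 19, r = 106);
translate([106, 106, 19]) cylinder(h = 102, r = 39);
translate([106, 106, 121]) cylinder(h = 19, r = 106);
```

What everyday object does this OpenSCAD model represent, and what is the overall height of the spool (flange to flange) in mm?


A spool. The overall height is 140 mm.

Three coaxial cylinders, large–small–large — a spool. Two 19 mm flanges and a 102 mm core give 19 + 102 + 19 = 140 mm.


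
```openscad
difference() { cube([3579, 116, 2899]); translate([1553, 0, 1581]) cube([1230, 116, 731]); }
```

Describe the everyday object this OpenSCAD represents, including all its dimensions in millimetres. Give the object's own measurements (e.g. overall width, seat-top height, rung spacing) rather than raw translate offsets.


A wall 3579 mm long (x), 116 mm thick (y), 2899 mm tall, with a rectangular window opening cut through it. The opening is 1230 mm wide and 731 mm tall; its sill is at z = 1581 mm and its near (−x) edge is 1553 mm from the wall's −x end. The opening passes through the full wall thickness.


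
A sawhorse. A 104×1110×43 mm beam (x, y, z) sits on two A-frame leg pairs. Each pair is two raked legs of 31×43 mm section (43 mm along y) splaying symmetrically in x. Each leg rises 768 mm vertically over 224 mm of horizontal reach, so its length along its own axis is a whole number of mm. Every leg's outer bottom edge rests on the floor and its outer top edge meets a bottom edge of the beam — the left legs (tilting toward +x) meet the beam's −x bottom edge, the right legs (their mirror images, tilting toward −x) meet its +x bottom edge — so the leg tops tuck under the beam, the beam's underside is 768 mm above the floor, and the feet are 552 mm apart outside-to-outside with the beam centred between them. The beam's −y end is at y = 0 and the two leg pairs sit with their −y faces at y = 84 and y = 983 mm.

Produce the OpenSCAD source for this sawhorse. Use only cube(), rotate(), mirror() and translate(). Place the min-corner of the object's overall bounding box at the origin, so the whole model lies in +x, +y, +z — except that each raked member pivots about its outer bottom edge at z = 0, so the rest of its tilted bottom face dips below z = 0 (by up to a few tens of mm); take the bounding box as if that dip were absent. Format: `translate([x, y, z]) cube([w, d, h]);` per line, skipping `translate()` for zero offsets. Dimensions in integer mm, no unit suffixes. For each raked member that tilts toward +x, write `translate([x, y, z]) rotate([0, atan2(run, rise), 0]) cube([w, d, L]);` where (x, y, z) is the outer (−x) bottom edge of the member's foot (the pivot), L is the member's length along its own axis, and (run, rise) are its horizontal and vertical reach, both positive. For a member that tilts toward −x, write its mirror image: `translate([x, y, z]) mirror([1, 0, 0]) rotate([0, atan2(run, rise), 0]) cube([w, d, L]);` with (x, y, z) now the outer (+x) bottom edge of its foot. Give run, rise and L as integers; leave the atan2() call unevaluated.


translate([224, 0, 768]) cube([104, 1110, 43]);
translate([0, 84, 0]) rotate([0, atan2(224, 768), 0]) cube([31, 43, 800]);
translate([552, 84, 0]) mirror([1, 0, 0]) rotate([0, atan2(224, 768), 0]) cube([31, 43, 800]);
translate([0, 983, 0]) rotate([0, atan2(224, 768), 0]) cube([31, 43, 800]);
translate([552, 983, 0]) mirror([1, 0, 0]) rotate([0, atan2(224, 768), 0]) cube([31, 43, 800]);


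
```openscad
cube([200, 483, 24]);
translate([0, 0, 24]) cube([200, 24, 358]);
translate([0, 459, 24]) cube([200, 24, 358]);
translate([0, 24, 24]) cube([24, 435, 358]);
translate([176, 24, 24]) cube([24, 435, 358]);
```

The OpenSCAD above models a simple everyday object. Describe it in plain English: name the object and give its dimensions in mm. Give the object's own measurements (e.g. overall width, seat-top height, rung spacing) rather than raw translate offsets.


An open-topped rectangular box: outside dimensions 200×483×382 mm, with a uniform wall and base thickness of 24 mm. The base is a full 200×483 slab on the floor; four walls sit on top of the base. The front and back walls (the −y and +y sides) span the full width; the two side walls fit between them.


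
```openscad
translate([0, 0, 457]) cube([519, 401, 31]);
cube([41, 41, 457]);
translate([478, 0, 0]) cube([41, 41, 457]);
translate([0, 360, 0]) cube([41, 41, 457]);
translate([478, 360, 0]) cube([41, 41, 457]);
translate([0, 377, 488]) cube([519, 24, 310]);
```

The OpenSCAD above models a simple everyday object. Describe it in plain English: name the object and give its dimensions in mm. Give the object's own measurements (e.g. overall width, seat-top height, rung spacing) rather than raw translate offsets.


A chair. The seat is a 519×401×31 mm slab with its top at z = 488 mm, on four 41×41 mm corner legs (flush with the seat edges, standing on z = 0). A flat backrest 24 mm thick, 310 mm tall, spans the full seat width and rises from the seat top along its +y edge, rear face flush with the rear of the seat.


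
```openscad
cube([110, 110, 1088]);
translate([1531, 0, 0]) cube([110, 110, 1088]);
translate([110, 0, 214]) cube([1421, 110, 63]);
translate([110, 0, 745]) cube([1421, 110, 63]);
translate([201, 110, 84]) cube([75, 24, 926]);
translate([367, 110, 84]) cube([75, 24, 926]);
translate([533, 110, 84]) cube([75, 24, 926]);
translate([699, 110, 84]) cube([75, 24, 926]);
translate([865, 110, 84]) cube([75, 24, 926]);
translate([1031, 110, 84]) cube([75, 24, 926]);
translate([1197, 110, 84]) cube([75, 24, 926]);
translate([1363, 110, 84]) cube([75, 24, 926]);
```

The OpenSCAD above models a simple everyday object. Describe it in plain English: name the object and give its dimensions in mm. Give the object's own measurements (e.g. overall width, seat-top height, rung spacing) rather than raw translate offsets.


A fence section. Two 110×110 mm posts, 1088 mm tall, stand on the floor with a clear span of 1421 mm between their inner faces. Two horizontal rails of 110×63 mm section span the gap between the posts with their undersides at z = 214 mm and z = 745 mm, flush with the posts' −y face. 8 pickets, each 75 mm wide, 24 mm thick and 926 mm tall, are fixed to the +y face of the rails with their bottoms at z = 84 mm, spaced across the span with a 91 mm gap after the −x post and between neighbouring pickets, with 93 mm left before the +x post.


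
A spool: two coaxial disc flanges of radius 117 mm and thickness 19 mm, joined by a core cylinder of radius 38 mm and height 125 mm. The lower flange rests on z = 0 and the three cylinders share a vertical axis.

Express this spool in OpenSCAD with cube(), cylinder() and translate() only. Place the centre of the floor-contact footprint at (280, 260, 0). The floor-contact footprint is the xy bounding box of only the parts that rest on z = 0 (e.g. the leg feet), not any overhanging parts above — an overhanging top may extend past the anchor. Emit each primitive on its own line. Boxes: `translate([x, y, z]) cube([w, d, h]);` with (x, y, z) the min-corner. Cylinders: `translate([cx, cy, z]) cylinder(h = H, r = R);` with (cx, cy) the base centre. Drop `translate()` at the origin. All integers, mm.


translate([280, 260, 0]) cylinder(h = 19, r = 117);
translate([280, 260, 19]) cylinder(h = 125, r = 38);
translate([280, 260, 144]) cylinder(h = 19, r = 117);


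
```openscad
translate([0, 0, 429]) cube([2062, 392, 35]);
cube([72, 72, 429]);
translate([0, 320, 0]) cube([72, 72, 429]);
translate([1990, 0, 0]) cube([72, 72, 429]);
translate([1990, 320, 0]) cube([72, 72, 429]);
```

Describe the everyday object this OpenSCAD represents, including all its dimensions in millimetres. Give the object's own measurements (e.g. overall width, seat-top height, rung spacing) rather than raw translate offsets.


A bench: a 2062×392 mm seat slab, 35 mm thick, top at z = 464 mm, on four 72×72 mm square legs flush with the seat corners and standing on z = 0.


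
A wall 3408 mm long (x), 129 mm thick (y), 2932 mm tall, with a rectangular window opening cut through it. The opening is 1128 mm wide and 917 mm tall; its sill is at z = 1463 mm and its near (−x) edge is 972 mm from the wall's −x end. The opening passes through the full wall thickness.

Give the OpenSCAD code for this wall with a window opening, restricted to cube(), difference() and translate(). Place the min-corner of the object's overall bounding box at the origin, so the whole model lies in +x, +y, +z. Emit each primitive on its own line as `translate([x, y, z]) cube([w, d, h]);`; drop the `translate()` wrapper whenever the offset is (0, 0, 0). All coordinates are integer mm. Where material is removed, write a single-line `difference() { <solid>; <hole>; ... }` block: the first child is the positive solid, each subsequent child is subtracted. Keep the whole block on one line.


difference() { cube([3408, 129, 2932]); translate([972, 0, 1463]) cube([1128, 129, 917]); }


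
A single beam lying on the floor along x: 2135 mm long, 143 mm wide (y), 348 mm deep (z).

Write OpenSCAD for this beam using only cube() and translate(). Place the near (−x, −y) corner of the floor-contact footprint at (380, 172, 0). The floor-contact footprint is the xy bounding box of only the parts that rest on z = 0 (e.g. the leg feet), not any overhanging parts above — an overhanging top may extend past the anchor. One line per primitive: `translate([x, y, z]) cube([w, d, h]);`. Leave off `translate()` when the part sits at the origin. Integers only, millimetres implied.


translate([380, 172, 0]) cube([2135, 143, 348]);


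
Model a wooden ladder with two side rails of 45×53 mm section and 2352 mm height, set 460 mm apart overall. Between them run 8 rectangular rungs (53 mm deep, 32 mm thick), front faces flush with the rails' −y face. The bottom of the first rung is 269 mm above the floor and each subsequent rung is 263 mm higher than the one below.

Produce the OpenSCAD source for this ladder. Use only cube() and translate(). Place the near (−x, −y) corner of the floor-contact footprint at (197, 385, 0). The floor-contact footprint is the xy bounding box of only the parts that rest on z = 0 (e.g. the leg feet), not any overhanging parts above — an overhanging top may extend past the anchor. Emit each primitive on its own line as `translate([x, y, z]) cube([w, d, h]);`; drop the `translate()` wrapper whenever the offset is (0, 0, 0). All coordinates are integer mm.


translate([197, 385, 0]) cube([45, 53, 2352]);
translate([612, 385, 0]) cube([45, 53, 2352]);
translate([242, 385, 269]) cube([370, 53, 32]);
translate([242, 385, 532]) cube([370, 53, 32]);
translate([242, 385, 795]) cube([370, 53, 32]);
translate([242, 385, 1058]) cube([370, 53, 32]);
translate([242, 385, 1321]) cube([370, 53, 32]);
translate([242, 385, 1584]) cube([370, 53, 32]);
translate([242, 385, 1847]) cube([370, 53, 32]);
translate([242, 385, 2110]) cube([370, 53, 32]);


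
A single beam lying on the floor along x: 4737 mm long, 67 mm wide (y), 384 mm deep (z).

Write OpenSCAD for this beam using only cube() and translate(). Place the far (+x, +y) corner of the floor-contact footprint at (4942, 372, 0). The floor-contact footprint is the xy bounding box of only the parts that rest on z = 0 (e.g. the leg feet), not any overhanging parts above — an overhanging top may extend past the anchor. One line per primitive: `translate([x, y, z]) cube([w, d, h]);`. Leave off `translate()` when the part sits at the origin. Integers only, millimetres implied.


translate([205, 305, 0]) cube([4737, 67, 384]);


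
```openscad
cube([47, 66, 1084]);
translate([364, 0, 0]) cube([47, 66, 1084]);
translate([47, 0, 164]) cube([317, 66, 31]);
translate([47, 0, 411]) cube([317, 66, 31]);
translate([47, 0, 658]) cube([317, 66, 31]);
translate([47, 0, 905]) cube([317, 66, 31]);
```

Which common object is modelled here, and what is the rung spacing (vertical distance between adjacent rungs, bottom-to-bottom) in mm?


A ladder. The rung spacing is 247 mm.

Two tall 47×66 posts with 4 short bars between them — a ladder. Adjacent rungs sit at z = 164 and z = 411, so the spacing is 411 − 164 = 247 mm.


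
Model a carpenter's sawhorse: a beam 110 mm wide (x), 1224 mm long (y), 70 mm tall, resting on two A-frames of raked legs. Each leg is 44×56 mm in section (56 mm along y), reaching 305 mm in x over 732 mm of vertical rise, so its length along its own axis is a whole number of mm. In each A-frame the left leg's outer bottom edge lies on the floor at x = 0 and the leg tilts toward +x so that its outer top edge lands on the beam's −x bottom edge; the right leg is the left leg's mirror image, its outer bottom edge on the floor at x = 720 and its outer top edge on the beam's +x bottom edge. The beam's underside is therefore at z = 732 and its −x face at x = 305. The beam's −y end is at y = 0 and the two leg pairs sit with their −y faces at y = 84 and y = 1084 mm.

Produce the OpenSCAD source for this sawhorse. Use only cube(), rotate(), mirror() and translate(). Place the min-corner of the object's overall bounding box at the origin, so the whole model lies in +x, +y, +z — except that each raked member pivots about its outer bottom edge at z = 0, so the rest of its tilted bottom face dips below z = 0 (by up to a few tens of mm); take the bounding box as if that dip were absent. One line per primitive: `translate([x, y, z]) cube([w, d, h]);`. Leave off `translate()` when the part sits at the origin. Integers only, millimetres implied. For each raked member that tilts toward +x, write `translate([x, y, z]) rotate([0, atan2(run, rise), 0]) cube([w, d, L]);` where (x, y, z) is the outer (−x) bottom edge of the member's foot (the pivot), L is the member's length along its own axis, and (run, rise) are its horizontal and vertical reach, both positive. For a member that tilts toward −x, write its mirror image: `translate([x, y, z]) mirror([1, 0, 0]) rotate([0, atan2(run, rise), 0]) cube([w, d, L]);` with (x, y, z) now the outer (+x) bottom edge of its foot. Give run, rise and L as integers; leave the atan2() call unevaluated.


// leg length = √(305² + 732²) = 793
// right-leg outer foot x = 2·305 + 110 = 720
// beam min-corner = (305, 0, 732)
translate([305, 0, 732]) cube([110, 1224, 70]);
translate([0, 84, 0]) rotate([0, atan2(305, 732), 0]) cube([44, 56, 793]);
translate([720, 84, 0]) mirror([1, 0, 0]) rotate([0, atan2(305, 732), 0]) cube([44, 56, 793]);
translate([0, 1084, 0]) rotate([0, atan2(305, 732), 0]) cube([44, 56, 793]);
translate([720, 1084, 0]) mirror([1, 0, 0]) rotate([0, atan2(305, 732), 0]) cube([44, 56, 793]);


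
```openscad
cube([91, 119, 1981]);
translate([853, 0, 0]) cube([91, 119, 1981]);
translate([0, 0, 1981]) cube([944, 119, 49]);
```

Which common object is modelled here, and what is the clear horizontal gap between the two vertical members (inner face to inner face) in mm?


A door frame. The clear opening width is 762 mm.

Two 1981 mm tall posts with a header on top — a door frame. The left jamb is 91 mm wide at x = 0; the right jamb starts at x = 853. The clear opening is 853 − 91 = 762 mm.


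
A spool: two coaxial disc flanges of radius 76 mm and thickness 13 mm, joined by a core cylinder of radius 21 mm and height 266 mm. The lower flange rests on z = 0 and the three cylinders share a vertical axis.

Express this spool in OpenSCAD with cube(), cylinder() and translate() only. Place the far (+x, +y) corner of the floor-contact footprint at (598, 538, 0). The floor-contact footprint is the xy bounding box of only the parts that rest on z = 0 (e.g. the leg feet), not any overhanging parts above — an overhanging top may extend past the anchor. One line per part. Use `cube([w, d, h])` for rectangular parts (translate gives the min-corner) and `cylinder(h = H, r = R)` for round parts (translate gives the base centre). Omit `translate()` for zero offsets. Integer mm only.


translate([522, 462, 0]) cylinder(h = 13, r = 76);
translate([522, 462, 13]) cylinder(h = 266, r = 21);
translate([522, 462, 279]) cylinder(h = 13, r = 76);
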